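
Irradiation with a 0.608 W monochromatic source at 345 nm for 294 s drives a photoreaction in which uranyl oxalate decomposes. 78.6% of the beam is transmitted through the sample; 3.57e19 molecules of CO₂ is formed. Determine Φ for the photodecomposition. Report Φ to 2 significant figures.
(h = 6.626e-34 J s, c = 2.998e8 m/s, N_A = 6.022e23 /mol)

Φ = 0.54

Product: 3.57e19 / 6.022e23 = 5.928e-5 mol.
Photon energy at 345 nm: hc/λ = (6.626e-34)(2.998e8)/(345e-9) = 5.758e-19 J.
Energy delivered: (0.608 W)(294 s) = 178.8 J.
Photons incident: 178.8 / 5.758e-19 = 3.105e20, i.e. 3.105e20/6.022e23 = 5.156e-4 mol.
Fraction absorbed: 1 − 78.6/100 = 0.2140.
Photons absorbed: 0.2140 × 5.156e-4 = 1.103e-4 mol.
Φ = 5.928e-5 mol / 1.103e-4 mol photons = 0.54.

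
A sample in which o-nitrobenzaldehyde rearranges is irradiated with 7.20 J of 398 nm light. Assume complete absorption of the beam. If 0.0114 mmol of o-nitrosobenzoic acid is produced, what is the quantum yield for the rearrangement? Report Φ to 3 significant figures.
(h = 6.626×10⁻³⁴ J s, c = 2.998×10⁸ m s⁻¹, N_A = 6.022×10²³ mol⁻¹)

Φ = 0.476

Product: 0.0114 mmol = 1.14×10⁻⁵ mol.
Photon energy at 398 nm: hc/λ = (6.626×10⁻³⁴)(2.998×10⁸)/(398×10⁻⁹) = 4.991×10⁻¹⁹ J.
Photons incident: 7.20 / 4.991×10⁻¹⁹ = 1.443×10¹⁹, i.e. 1.443×10¹⁹/6.022×10²³ = 2.396×10⁻⁵ mol.
Φ = 1.14×10⁻⁵ mol / 2.396×10⁻⁵ mol photons = 0.476.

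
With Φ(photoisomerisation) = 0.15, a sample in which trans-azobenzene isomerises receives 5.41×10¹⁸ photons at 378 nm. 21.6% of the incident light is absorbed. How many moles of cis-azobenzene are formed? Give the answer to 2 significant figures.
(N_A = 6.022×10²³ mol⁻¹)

Moles of photons: 5.41×10¹⁸ / 6.022×10²³ = 8.984×10⁻⁶ mol.
Photons absorbed: 0.216 × 8.984×10⁻⁶ = 1.941×10⁻⁶ mol.
Product: Φ × n_abs = 0.15 × 1.941×10⁻⁶ = 2.912×10⁻⁷ mol.

2.9×10⁻⁷ mol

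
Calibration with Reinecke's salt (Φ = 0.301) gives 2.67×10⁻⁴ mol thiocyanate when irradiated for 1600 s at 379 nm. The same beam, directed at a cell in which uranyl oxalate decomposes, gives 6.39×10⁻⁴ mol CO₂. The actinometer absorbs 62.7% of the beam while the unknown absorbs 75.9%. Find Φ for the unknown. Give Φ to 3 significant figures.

Φ = 0.595

Photons absorbed by the actinometer: 2.67×10⁻⁴ / 0.301 = 8.870×10⁻⁴ mol.
Incident flux: 8.870×10⁻⁴ / 0.627 = 0.001415 einstein.
Absorbed by unknown: 0.759 × 0.001415 = 0.001074 mol.
Φ(unknown) = 6.39×10⁻⁴ / 0.001074 = 0.595.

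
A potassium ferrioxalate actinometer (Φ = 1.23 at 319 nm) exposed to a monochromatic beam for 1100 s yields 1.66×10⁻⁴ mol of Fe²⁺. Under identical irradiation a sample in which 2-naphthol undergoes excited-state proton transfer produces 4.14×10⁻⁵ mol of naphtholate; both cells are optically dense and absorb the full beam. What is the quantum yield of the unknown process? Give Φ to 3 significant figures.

Photons absorbed by the actinometer: 1.66×10⁻⁴ / 1.23 = 1.350×10⁻⁴ mol.
Φ(unknown) = 4.14×10⁻⁵ / 1.350×10⁻⁴ = 0.307.

Φ = 0.307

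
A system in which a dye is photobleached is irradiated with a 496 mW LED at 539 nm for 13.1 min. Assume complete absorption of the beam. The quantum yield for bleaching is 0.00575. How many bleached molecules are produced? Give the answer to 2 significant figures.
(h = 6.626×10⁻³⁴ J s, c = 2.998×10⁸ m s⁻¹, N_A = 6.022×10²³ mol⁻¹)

6.1×10¹⁸ bleached molecules

Photon energy at 539 nm: hc/λ = (6.626×10⁻³⁴)(2.998×10⁸)/(539×10⁻⁹) = 3.685×10⁻¹⁹ J.
Energy delivered: (496 mW)(786 s) = 389.9 J.
Photons incident: 389.9 / 3.685×10⁻¹⁹ = 1.058×10²¹, i.e. 1.058×10²¹/6.022×10²³ = 0.001757 mol.
Product: Φ × n_abs = 0.00575 × 0.001757 = 1.010×10⁻⁵ mol.
As a count: 1.010×10⁻⁵ × 6.022×10²³ = 6.1×10¹⁸.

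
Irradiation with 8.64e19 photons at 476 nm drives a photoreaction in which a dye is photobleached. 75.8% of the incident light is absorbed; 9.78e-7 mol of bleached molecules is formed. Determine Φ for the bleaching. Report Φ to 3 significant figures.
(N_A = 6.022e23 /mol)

Moles of photons: 8.64e19 / 6.022e23 = 1.435e-4 mol.
Photons absorbed: 0.758 × 1.435e-4 = 1.088e-4 mol.
Φ = 9.78e-7 mol / 1.088e-4 mol photons = 0.00899.

Φ = 0.00899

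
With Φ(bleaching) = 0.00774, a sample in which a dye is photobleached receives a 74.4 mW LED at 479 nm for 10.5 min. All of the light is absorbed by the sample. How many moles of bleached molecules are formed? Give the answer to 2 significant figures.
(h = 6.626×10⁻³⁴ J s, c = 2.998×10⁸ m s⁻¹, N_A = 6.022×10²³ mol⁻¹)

Photon energy at 479 nm: hc/λ = (6.626×10⁻³⁴)(2.998×10⁸)/(479×10⁻⁹) = 4.147×10⁻¹⁹ J.
Energy delivered: (74.4 mW)(630 s) = 46.87 J.
Photons incident: 46.87 / 4.147×10⁻¹⁹ = 1.130×10²⁰, i.e. 1.130×10²⁰/6.022×10²³ = 1.876×10⁻⁴ mol.
Product: Φ × n_abs = 0.00774 × 1.876×10⁻⁴ = 1.452×10⁻⁶ mol.

1.5×10⁻⁶ mol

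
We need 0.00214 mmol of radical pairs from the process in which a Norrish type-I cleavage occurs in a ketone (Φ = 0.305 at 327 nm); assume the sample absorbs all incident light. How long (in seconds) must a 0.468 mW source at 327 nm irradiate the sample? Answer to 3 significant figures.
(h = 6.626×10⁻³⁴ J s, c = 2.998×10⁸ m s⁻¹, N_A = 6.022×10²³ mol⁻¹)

Product: 0.00214 mmol = 2.14×10⁻⁶ mol.
Photons that must be absorbed: 2.14×10⁻⁶ / 0.305 = 7.016×10⁻⁶ mol.
Photon energy: hc/λ = 6.075×10⁻¹⁹ J; per mole, 3.658×10⁵ J mol⁻¹.
Energy required: 7.016×10⁻⁶ × 3.658×10⁵ = 2.566 J.
Time: 2.566 J / 0.000468 W = 5480 s.

t ≈ 5480 s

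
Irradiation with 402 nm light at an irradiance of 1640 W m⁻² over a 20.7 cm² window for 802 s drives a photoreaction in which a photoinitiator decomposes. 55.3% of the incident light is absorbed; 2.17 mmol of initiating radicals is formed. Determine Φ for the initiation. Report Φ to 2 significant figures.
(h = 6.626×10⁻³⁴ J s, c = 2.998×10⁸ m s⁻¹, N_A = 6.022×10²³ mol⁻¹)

Φ = 0.43

Product: 2.17 mmol = 0.00217 mol.
Photon energy at 402 nm: hc/λ = (6.626×10⁻³⁴)(2.998×10⁸)/(402×10⁻⁹) = 4.941×10⁻¹⁹ J.
Energy delivered: (1640 W m⁻²)(20.7×10⁻⁴ m²)(802 s) = 2723 J.
Photons incident: 2723 / 4.941×10⁻¹⁹ = 5.511×10²¹, i.e. 5.511×10²¹/6.022×10²³ = 0.009151 mol.
Photons absorbed: 0.553 × 0.009151 = 0.005061 mol.
Φ = 0.00217 mol / 0.005061 mol photons = 0.43.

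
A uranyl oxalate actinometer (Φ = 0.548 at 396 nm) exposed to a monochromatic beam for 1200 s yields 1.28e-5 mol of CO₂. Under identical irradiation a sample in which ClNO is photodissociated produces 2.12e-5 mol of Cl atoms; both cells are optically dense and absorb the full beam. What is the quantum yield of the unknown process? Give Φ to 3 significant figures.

Φ = 0.908

Photons absorbed by the actinometer: 1.28e-5 / 0.548 = 2.336e-5 mol.
Φ(unknown) = 2.12e-5 / 2.336e-5 = 0.908.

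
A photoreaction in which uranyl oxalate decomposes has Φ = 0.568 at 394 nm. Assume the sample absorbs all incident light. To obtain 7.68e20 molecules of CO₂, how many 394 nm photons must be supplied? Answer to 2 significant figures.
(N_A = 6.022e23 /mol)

1.4e21 photons

Product: 7.68e20 / 6.022e23 = 0.001275 mol.
Photons that must be absorbed: 0.001275 / 0.568 = 0.002245 mol.
Photon count: 0.002245 × 6.022e23 = 1.4e21.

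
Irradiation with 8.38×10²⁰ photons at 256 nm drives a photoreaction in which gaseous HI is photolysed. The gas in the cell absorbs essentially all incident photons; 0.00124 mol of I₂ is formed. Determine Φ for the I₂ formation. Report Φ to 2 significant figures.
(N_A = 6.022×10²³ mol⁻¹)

Φ = 0.89

Moles of photons: 8.38×10²⁰ / 6.022×10²³ = 0.001392 mol.
Φ = 0.00124 mol / 0.001392 mol photons = 0.89.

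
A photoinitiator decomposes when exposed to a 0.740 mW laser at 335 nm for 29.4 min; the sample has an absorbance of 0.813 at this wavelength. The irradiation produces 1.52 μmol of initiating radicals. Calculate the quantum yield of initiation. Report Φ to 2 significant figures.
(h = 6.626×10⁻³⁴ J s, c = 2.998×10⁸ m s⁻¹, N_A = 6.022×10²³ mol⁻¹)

Product: 1.52 μmol = 1.52×10⁻⁶ mol.
Photon energy at 335 nm: hc/λ = (6.626×10⁻³⁴)(2.998×10⁸)/(335×10⁻⁹) = 5.930×10⁻¹⁹ J.
Energy delivered: (0.740 mW)(1764 s) = 1.305 J.
Photons incident: 1.305 / 5.930×10⁻¹⁹ = 2.201×10¹⁸, i.e. 2.201×10¹⁸/6.022×10²³ = 3.655×10⁻⁶ mol.
Fraction absorbed: 1 − 10^(−0.813) = 0.8462.
Photons absorbed: 0.8462 × 3.655×10⁻⁶ = 3.093×10⁻⁶ mol.
Φ = 1.52×10⁻⁶ mol / 3.093×10⁻⁶ mol photons = 0.49.

Φ = 0.49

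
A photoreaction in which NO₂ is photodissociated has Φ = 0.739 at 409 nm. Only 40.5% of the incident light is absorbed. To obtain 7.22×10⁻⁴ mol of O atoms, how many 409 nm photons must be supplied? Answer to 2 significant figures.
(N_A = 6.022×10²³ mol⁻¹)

1.5×10²¹ photons

Photons that must be absorbed: 7.22×10⁻⁴ / 0.739 = 9.770×10⁻⁴ mol.
Incident photons needed: 9.770×10⁻⁴ / 0.405 = 0.002412 mol.
Photon count: 0.002412 × 6.022×10²³ = 1.5×10²¹.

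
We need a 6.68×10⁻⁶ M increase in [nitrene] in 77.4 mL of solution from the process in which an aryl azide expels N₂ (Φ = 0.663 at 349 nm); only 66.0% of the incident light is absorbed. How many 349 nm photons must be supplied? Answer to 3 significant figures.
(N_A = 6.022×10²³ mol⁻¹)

7.12×10¹⁷ photons

Product: (6.68×10⁻⁶ M)(0.0774 L) = 5.170×10⁻⁷ mol.
Photons that must be absorbed: 5.170×10⁻⁷ / 0.663 = 7.798×10⁻⁷ mol.
Incident photons needed: 7.798×10⁻⁷ / 0.660 = 1.182×10⁻⁶ mol.
Photon count: 1.182×10⁻⁶ × 6.022×10²³ = 7.12×10¹⁷.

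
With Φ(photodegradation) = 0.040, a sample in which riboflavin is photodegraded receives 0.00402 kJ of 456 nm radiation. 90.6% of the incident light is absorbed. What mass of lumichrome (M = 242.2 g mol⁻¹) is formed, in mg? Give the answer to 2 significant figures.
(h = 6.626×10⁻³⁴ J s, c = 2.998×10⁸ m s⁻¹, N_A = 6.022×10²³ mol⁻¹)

Photon energy at 456 nm: hc/λ = (6.626×10⁻³⁴)(2.998×10⁸)/(456×10⁻⁹) = 4.356×10⁻¹⁹ J.
Incident energy: 0.00402 kJ = 4.02 J.
Photons incident: 4.02 / 4.356×10⁻¹⁹ = 9.229×10¹⁸, i.e. 9.229×10¹⁸/6.022×10²³ = 1.533×10⁻⁵ mol.
Photons absorbed: 0.906 × 1.533×10⁻⁵ = 1.389×10⁻⁵ mol.
Product: Φ × n_abs = 0.040 × 1.389×10⁻⁵ = 5.556×10⁻⁷ mol.
Mass: 5.556×10⁻⁷ × 242.2 = 1.346×10⁻⁴ g = 0.13 mg.

0.13 mg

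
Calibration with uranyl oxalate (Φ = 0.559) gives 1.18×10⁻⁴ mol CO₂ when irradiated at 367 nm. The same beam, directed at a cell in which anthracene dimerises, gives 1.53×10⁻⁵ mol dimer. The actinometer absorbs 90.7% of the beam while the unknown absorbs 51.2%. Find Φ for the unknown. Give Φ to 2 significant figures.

Φ = 0.13

Photons absorbed by the actinometer: 1.18×10⁻⁴ / 0.559 = 2.111×10⁻⁴ mol.
Incident flux: 2.111×10⁻⁴ / 0.907 = 2.327×10⁻⁴ einstein.
Absorbed by unknown: 0.512 × 2.327×10⁻⁴ = 1.191×10⁻⁴ mol.
Φ(unknown) = 1.53×10⁻⁵ / 1.191×10⁻⁴ = 0.13.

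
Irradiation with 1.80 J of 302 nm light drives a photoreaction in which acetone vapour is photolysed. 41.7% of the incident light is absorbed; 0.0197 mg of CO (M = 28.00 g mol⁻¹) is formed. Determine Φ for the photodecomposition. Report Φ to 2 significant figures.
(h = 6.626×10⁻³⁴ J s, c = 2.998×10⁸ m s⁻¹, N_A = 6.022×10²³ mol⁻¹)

Φ = 0.37

Product: 0.0197 mg / 28.00 g mol⁻¹ = 7.036×10⁻⁷ mol.
Photon energy at 302 nm: hc/λ = (6.626×10⁻³⁴)(2.998×10⁸)/(302×10⁻⁹) = 6.578×10⁻¹⁹ J.
Photons incident: 1.80 / 6.578×10⁻¹⁹ = 2.736×10¹⁸, i.e. 2.736×10¹⁸/6.022×10²³ = 4.543×10⁻⁶ mol.
Photons absorbed: 0.417 × 4.543×10⁻⁶ = 1.894×10⁻⁶ mol.
Φ = 7.036×10⁻⁷ mol / 1.894×10⁻⁶ mol photons = 0.37.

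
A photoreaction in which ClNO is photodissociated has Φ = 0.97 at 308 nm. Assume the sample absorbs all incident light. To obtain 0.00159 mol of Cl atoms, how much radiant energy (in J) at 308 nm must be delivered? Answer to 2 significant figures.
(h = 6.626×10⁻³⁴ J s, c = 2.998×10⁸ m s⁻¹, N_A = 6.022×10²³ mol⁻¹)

Photons that must be absorbed: 0.00159 / 0.97 = 0.001639 mol.
Photon energy: hc/λ = 6.450×10⁻¹⁹ J; per mole, 3.884×10⁵ J mol⁻¹.
Energy required: 0.001639 × 3.884×10⁵ = 640 J.

640 J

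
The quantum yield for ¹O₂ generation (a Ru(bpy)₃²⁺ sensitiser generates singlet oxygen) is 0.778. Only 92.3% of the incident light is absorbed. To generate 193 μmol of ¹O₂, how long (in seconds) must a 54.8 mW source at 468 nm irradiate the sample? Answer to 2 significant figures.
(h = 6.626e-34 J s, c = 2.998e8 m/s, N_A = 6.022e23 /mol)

t ≈ 1300 s

Product: 193 μmol = 1.93e-4 mol.
Photons that must be absorbed: 1.93e-4 / 0.778 = 2.481e-4 mol.
Incident photons needed: 2.481e-4 / 0.923 = 2.688e-4 mol.
Photon energy: hc/λ = 4.245e-19 J; per mole, 2.556e5 J mol⁻¹.
Energy required: 2.688e-4 × 2.556e5 = 68.71 J.
Time: 68.71 J / 0.0548 W = 1300 s.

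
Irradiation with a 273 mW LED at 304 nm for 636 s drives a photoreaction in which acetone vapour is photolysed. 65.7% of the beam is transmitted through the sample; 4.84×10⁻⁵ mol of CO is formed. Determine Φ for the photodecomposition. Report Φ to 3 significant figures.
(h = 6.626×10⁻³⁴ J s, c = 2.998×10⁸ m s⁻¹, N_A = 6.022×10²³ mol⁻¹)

Φ = 0.320

Photon energy at 304 nm: hc/λ = (6.626×10⁻³⁴)(2.998×10⁸)/(304×10⁻⁹) = 6.534×10⁻¹⁹ J.
Energy delivered: (273 mW)(636 s) = 173.6 J.
Photons incident: 173.6 / 6.534×10⁻¹⁹ = 2.657×10²⁰, i.e. 2.657×10²⁰/6.022×10²³ = 4.412×10⁻⁴ mol.
Fraction absorbed: 1 − 65.7/100 = 0.3430.
Photons absorbed: 0.3430 × 4.412×10⁻⁴ = 1.513×10⁻⁴ mol.
Φ = 4.84×10⁻⁵ mol / 1.513×10⁻⁴ mol photons = 0.320.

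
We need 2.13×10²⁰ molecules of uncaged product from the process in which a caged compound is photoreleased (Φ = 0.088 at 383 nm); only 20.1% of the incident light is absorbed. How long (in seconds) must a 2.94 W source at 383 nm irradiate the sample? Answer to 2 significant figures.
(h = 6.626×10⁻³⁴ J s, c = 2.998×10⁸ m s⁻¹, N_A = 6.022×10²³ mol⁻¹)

Product: 2.13×10²⁰ / 6.022×10²³ = 3.537×10⁻⁴ mol.
Photons that must be absorbed: 3.537×10⁻⁴ / 0.088 = 0.004019 mol.
Incident photons needed: 0.004019 / 0.201 = 0.02000 mol.
Photon energy: hc/λ = 5.187×10⁻¹⁹ J; per mole, 3.124×10⁵ J mol⁻¹.
Energy required: 0.02000 × 3.124×10⁵ = 6248 J.
Time: 6248 J / 2.94 W = 2100 s.

t ≈ 2100 s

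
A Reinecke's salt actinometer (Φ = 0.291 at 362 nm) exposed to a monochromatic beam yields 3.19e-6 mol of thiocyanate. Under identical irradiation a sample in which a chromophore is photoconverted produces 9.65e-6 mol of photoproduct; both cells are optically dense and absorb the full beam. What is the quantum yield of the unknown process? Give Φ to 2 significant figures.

Photons absorbed by the actinometer: 3.19e-6 / 0.291 = 1.096e-5 mol.
Φ(unknown) = 9.65e-6 / 1.096e-5 = 0.88.

Φ = 0.88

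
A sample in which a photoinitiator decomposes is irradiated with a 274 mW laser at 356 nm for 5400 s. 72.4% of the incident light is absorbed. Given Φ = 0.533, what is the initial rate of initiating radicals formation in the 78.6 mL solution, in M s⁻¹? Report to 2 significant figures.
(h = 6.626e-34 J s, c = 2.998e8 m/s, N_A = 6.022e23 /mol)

4.0e-6 M s⁻¹

Photon energy at 356 nm: hc/λ = (6.626e-34)(2.998e8)/(356e-9) = 5.580e-19 J.
Energy delivered: (274 mW)(5400 s) = 1480 J.
Photons incident: 1480 / 5.580e-19 = 2.652e21, i.e. 2.652e21/6.022e23 = 0.004404 mol.
Photons absorbed: 0.724 × 0.004404 = 0.003188 mol.
Product formed: 0.533 × 0.003188 = 0.001699 mol.
Rate: 0.001699 mol / (5400 s × 0.0786 L) = 4.0e-6 M s⁻¹.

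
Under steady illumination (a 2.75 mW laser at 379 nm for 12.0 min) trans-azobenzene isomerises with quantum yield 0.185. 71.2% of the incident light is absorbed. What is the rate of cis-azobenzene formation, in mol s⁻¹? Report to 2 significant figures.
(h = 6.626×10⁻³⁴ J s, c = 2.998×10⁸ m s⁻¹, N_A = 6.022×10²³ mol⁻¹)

Photon energy at 379 nm: hc/λ = (6.626×10⁻³⁴)(2.998×10⁸)/(379×10⁻⁹) = 5.241×10⁻¹⁹ J.
Energy delivered: (2.75 mW)(720 s) = 1.980 J.
Photons incident: 1.980 / 5.241×10⁻¹⁹ = 3.778×10¹⁸, i.e. 3.778×10¹⁸/6.022×10²³ = 6.274×10⁻⁶ mol.
Photons absorbed: 0.712 × 6.274×10⁻⁶ = 4.467×10⁻⁶ mol.
Product formed: 0.185 × 4.467×10⁻⁶ = 8.264×10⁻⁷ mol.
Rate: 8.264×10⁻⁷ / 720 s = 1.1×10⁻⁹ mol s⁻¹.

1.1×10⁻⁹ mol s⁻¹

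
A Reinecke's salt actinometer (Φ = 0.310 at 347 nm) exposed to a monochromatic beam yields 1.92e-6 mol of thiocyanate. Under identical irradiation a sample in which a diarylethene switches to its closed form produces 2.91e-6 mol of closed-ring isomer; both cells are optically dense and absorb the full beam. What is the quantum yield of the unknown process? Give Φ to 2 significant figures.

Φ = 0.47

Photons absorbed by the actinometer: 1.92e-6 / 0.310 = 6.194e-6 mol.
Φ(unknown) = 2.91e-6 / 6.194e-6 = 0.47.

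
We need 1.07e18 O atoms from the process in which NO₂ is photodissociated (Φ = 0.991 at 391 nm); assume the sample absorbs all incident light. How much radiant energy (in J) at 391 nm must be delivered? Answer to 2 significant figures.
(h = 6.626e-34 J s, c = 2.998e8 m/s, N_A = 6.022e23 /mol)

Product: 1.07e18 / 6.022e23 = 1.777e-6 mol.
Photons that must be absorbed: 1.777e-6 / 0.991 = 1.793e-6 mol.
Photon energy: hc/λ = 5.080e-19 J; per mole, 3.059e5 J mol⁻¹.
Energy required: 1.793e-6 × 3.059e5 = 0.55 J.

0.55 J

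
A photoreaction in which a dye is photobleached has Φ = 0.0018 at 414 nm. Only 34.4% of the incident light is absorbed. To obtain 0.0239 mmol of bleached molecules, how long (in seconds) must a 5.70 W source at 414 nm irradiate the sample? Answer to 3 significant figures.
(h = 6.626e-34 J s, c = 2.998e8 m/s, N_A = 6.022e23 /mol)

t ≈ 1960 s

Product: 0.0239 mmol = 2.39e-5 mol.
Photons that must be absorbed: 2.39e-5 / 0.0018 = 0.01328 mol.
Incident photons needed: 0.01328 / 0.344 = 0.03860 mol.
Photon energy: hc/λ = 4.798e-19 J; per mole, 2.889e5 J mol⁻¹.
Energy required: 0.03860 × 2.889e5 = 1.115e4 J.
Time: 1.115e4 J / 5.7 W = 1960 s.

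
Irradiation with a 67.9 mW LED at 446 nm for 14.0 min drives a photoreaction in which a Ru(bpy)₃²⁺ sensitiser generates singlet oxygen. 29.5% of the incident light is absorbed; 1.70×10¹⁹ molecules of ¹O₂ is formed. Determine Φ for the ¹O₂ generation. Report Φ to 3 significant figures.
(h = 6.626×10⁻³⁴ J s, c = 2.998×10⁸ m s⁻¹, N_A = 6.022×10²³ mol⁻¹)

Φ = 0.450

Product: 1.70×10¹⁹ / 6.022×10²³ = 2.823×10⁻⁵ mol.
Photon energy at 446 nm: hc/λ = (6.626×10⁻³⁴)(2.998×10⁸)/(446×10⁻⁹) = 4.454×10⁻¹⁹ J.
Energy delivered: (67.9 mW)(840 s) = 57.04 J.
Photons incident: 57.04 / 4.454×10⁻¹⁹ = 1.281×10²⁰, i.e. 1.281×10²⁰/6.022×10²³ = 2.127×10⁻⁴ mol.
Photons absorbed: 0.295 × 2.127×10⁻⁴ = 6.275×10⁻⁵ mol.
Φ = 2.823×10⁻⁵ mol / 6.275×10⁻⁵ mol photons = 0.450.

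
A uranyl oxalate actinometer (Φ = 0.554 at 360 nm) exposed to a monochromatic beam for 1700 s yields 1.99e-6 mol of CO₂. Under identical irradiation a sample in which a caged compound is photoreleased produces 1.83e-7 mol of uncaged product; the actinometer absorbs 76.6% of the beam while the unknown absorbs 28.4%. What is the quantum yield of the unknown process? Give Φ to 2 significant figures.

Φ = 0.14

Photons absorbed by the actinometer: 1.99e-6 / 0.554 = 3.592e-6 mol.
Incident flux: 3.592e-6 / 0.766 = 4.689e-6 einstein.
Absorbed by unknown: 0.284 × 4.689e-6 = 1.332e-6 mol.
Φ(unknown) = 1.83e-7 / 1.332e-6 = 0.14.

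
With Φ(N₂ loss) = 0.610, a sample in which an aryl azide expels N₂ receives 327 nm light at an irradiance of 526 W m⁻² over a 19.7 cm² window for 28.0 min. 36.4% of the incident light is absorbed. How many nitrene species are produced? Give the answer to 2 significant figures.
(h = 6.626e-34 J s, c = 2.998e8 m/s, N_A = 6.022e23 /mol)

6.4e20 species

Photon energy at 327 nm: hc/λ = (6.626e-34)(2.998e8)/(327e-9) = 6.075e-19 J.
Energy delivered: (526 W m⁻²)(19.7e-4 m²)(1680 s) = 1741 J.
Photons incident: 1741 / 6.075e-19 = 2.866e21, i.e. 2.866e21/6.022e23 = 0.004759 mol.
Photons absorbed: 0.364 × 0.004759 = 0.001732 mol.
Product: Φ × n_abs = 0.610 × 0.001732 = 0.001057 mol.
As a count: 0.001057 × 6.022e23 = 6.4e20.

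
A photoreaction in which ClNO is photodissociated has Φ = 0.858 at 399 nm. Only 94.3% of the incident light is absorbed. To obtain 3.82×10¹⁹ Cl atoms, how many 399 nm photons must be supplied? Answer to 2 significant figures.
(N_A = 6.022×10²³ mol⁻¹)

4.7×10¹⁹ photons

Product: 3.82×10¹⁹ / 6.022×10²³ = 6.343×10⁻⁵ mol.
Photons that must be absorbed: 6.343×10⁻⁵ / 0.858 = 7.393×10⁻⁵ mol.
Incident photons needed: 7.393×10⁻⁵ / 0.943 = 7.840×10⁻⁵ mol.
Photon count: 7.840×10⁻⁵ × 6.022×10²³ = 4.7×10¹⁹.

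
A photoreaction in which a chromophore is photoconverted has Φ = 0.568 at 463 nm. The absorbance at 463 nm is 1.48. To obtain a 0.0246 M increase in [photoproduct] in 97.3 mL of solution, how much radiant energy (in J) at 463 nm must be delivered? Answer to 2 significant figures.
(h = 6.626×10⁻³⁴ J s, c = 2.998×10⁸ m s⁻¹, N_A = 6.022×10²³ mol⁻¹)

Product: (0.0246 M)(0.0973 L) = 0.002394 mol.
Photons that must be absorbed: 0.002394 / 0.568 = 0.004215 mol.
Fraction absorbed: 1 − 10^(−1.48) = 0.9669.
Incident photons needed: 0.004215 / 0.9669 = 0.004359 mol.
Photon energy: hc/λ = 4.290×10⁻¹⁹ J; per mole, 2.583×10⁵ J mol⁻¹.
Energy required: 0.004359 × 2.583×10⁵ = 1100 J.

1100 J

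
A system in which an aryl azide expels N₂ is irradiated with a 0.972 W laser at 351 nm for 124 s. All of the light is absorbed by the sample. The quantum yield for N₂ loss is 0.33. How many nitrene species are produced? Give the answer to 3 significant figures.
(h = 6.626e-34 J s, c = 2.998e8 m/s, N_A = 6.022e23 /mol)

Photon energy at 351 nm: hc/λ = (6.626e-34)(2.998e8)/(351e-9) = 5.659e-19 J.
Energy delivered: (0.972 W)(124 s) = 120.5 J.
Photons incident: 120.5 / 5.659e-19 = 2.129e20, i.e. 2.129e20/6.022e23 = 3.535e-4 mol.
Product: Φ × n_abs = 0.33 × 3.535e-4 = 1.167e-4 mol.
As a count: 1.167e-4 × 6.022e23 = 7.03e19.

7.03e19 species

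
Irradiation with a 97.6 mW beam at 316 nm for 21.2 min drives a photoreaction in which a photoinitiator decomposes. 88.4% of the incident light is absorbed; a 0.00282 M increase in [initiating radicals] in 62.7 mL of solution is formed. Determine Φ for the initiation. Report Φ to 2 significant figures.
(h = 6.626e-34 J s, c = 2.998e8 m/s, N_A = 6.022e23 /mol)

Φ = 0.61

Product: (0.00282 M)(0.0627 L) = 1.768e-4 mol.
Photon energy at 316 nm: hc/λ = (6.626e-34)(2.998e8)/(316e-9) = 6.286e-19 J.
Energy delivered: (97.6 mW)(1272 s) = 124.1 J.
Photons incident: 124.1 / 6.286e-19 = 1.974e20, i.e. 1.974e20/6.022e23 = 3.278e-4 mol.
Photons absorbed: 0.884 × 3.278e-4 = 2.898e-4 mol.
Φ = 1.768e-4 mol / 2.898e-4 mol photons = 0.61.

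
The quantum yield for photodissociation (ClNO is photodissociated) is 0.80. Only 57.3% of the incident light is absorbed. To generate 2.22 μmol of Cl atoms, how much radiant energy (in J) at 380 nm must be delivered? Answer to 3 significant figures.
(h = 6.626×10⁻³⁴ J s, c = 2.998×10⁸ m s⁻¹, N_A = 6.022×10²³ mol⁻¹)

Product: 2.22 μmol = 2.22×10⁻⁶ mol.
Photons that must be absorbed: 2.22×10⁻⁶ / 0.80 = 2.775×10⁻⁶ mol.
Incident photons needed: 2.775×10⁻⁶ / 0.573 = 4.843×10⁻⁶ mol.
Photon energy: hc/λ = 5.228×10⁻¹⁹ J; per mole, 3.148×10⁵ J mol⁻¹.
Energy required: 4.843×10⁻⁶ × 3.148×10⁵ = 1.52 J.

1.52 J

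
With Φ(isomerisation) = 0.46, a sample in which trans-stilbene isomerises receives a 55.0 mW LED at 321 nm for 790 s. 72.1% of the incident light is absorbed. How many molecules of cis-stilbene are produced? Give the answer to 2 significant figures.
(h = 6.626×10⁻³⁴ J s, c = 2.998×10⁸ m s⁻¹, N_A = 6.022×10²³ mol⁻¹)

Photon energy at 321 nm: hc/λ = (6.626×10⁻³⁴)(2.998×10⁸)/(321×10⁻⁹) = 6.188×10⁻¹⁹ J.
Energy delivered: (55.0 mW)(790 s) = 43.45 J.
Photons incident: 43.45 / 6.188×10⁻¹⁹ = 7.022×10¹⁹, i.e. 7.022×10¹⁹/6.022×10²³ = 1.166×10⁻⁴ mol.
Photons absorbed: 0.721 × 1.166×10⁻⁴ = 8.407×10⁻⁵ mol.
Product: Φ × n_abs = 0.46 × 8.407×10⁻⁵ = 3.867×10⁻⁵ mol.
As a count: 3.867×10⁻⁵ × 6.022×10²³ = 2.3×10¹⁹.

2.3×10¹⁹ molecules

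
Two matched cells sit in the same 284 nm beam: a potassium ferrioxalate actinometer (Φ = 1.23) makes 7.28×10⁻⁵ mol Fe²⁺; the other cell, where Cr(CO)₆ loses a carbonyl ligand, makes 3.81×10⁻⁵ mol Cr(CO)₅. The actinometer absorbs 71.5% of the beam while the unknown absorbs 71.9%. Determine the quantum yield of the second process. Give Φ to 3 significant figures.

Photons absorbed by the actinometer: 7.28×10⁻⁵ / 1.23 = 5.919×10⁻⁵ mol.
Incident flux: 5.919×10⁻⁵ / 0.715 = 8.278×10⁻⁵ einstein.
Absorbed by unknown: 0.719 × 8.278×10⁻⁵ = 5.952×10⁻⁵ mol.
Φ(unknown) = 3.81×10⁻⁵ / 5.952×10⁻⁵ = 0.640.

Φ = 0.640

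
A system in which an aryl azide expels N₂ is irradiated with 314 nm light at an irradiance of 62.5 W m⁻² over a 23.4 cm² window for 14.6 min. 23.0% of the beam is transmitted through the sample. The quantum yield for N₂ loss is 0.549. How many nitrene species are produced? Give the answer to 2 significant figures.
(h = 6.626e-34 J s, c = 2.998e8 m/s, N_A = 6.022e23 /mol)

8.6e19 species

Photon energy at 314 nm: hc/λ = (6.626e-34)(2.998e8)/(314e-9) = 6.326e-19 J.
Energy delivered: (62.5 W m⁻²)(23.4e-4 m²)(876 s) = 128.1 J.
Photons incident: 128.1 / 6.326e-19 = 2.025e20, i.e. 2.025e20/6.022e23 = 3.363e-4 mol.
Fraction absorbed: 1 − 23.0/100 = 0.7700.
Photons absorbed: 0.7700 × 3.363e-4 = 2.590e-4 mol.
Product: Φ × n_abs = 0.549 × 2.590e-4 = 1.422e-4 mol.
As a count: 1.422e-4 × 6.022e23 = 8.6e19.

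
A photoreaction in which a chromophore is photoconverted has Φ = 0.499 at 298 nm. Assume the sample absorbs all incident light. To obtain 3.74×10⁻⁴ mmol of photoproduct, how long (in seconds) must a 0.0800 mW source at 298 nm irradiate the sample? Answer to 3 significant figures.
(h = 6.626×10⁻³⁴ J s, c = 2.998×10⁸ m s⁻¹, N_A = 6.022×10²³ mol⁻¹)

t ≈ 3760 s

Product: 3.74×10⁻⁴ mmol = 3.74×10⁻⁷ mol.
Photons that must be absorbed: 3.74×10⁻⁷ / 0.499 = 7.495×10⁻⁷ mol.
Photon energy: hc/λ = 6.666×10⁻¹⁹ J; per mole, 4.014×10⁵ J mol⁻¹.
Energy required: 7.495×10⁻⁷ × 4.014×10⁵ = 0.3008 J.
Time: 0.3008 J / 8e-05 W = 3760 s.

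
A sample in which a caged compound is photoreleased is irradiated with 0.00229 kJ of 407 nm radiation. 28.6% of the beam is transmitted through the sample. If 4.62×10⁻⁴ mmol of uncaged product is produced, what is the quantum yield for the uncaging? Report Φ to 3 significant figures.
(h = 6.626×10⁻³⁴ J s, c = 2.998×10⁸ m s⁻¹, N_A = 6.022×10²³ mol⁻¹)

Product: 4.62×10⁻⁴ mmol = 4.62×10⁻⁷ mol.
Photon energy at 407 nm: hc/λ = (6.626×10⁻³⁴)(2.998×10⁸)/(407×10⁻⁹) = 4.881×10⁻¹⁹ J.
Incident energy: 0.00229 kJ = 2.29 J.
Photons incident: 2.29 / 4.881×10⁻¹⁹ = 4.692×10¹⁸, i.e. 4.692×10¹⁸/6.022×10²³ = 7.791×10⁻⁶ mol.
Fraction absorbed: 1 − 28.6/100 = 0.7140.
Photons absorbed: 0.7140 × 7.791×10⁻⁶ = 5.563×10⁻⁶ mol.
Φ = 4.62×10⁻⁷ mol / 5.563×10⁻⁶ mol photons = 0.0830.

Φ = 0.0830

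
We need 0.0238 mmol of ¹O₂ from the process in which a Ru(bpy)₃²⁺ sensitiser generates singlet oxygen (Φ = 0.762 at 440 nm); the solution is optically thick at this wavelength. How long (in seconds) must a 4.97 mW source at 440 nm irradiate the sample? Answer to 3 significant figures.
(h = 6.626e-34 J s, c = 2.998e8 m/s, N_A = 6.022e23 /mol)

t ≈ 1710 s

Product: 0.0238 mmol = 2.38e-5 mol.
Photons that must be absorbed: 2.38e-5 / 0.762 = 3.123e-5 mol.
Photon energy: hc/λ = 4.515e-19 J; per mole, 2.719e5 J mol⁻¹.
Energy required: 3.123e-5 × 2.719e5 = 8.491 J.
Time: 8.491 J / 0.00497 W = 1710 s.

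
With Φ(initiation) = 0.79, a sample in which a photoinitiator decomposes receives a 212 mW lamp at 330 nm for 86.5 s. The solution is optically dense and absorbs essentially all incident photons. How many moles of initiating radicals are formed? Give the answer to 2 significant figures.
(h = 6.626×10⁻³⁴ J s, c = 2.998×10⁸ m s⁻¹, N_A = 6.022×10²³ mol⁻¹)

Photon energy at 330 nm: hc/λ = (6.626×10⁻³⁴)(2.998×10⁸)/(330×10⁻⁹) = 6.020×10⁻¹⁹ J.
Energy delivered: (212 mW)(86.5 s) = 18.34 J.
Photons incident: 18.34 / 6.020×10⁻¹⁹ = 3.047×10¹⁹, i.e. 3.047×10¹⁹/6.022×10²³ = 5.060×10⁻⁵ mol.
Product: Φ × n_abs = 0.79 × 5.060×10⁻⁵ = 3.997×10⁻⁵ mol.

4.0×10⁻⁵ mol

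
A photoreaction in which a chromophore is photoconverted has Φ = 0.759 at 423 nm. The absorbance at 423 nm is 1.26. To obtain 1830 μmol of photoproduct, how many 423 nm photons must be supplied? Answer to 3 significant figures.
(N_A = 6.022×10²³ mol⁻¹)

Product: 1830 μmol = 0.00183 mol.
Photons that must be absorbed: 0.00183 / 0.759 = 0.002411 mol.
Fraction absorbed: 1 − 10^(−1.26) = 0.9450.
Incident photons needed: 0.002411 / 0.9450 = 0.002551 mol.
Photon count: 0.002551 × 6.022×10²³ = 1.54×10²¹.

1.54×10²¹ photons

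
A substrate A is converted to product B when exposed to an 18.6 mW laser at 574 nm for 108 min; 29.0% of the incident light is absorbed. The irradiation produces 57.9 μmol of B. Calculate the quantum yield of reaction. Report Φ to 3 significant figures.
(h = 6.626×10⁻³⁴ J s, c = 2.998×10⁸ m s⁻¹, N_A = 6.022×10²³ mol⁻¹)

Product: 57.9 μmol = 5.79×10⁻⁵ mol.
Photon energy at 574 nm: hc/λ = (6.626×10⁻³⁴)(2.998×10⁸)/(574×10⁻⁹) = 3.461×10⁻¹⁹ J.
Energy delivered: (18.6 mW)(6480 s) = 120.5 J.
Photons incident: 120.5 / 3.461×10⁻¹⁹ = 3.482×10²⁰, i.e. 3.482×10²⁰/6.022×10²³ = 5.782×10⁻⁴ mol.
Photons absorbed: 0.290 × 5.782×10⁻⁴ = 1.677×10⁻⁴ mol.
Φ = 5.79×10⁻⁵ mol / 1.677×10⁻⁴ mol photons = 0.345.

Φ = 0.345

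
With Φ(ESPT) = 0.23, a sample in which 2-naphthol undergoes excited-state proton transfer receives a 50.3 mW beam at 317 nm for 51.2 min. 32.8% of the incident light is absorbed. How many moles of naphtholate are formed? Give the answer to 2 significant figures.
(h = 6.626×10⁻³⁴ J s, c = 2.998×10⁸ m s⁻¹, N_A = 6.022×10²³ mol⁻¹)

3.1×10⁻⁵ mol

Photon energy at 317 nm: hc/λ = (6.626×10⁻³⁴)(2.998×10⁸)/(317×10⁻⁹) = 6.266×10⁻¹⁹ J.
Energy delivered: (50.3 mW)(3072 s) = 154.5 J.
Photons incident: 154.5 / 6.266×10⁻¹⁹ = 2.466×10²⁰, i.e. 2.466×10²⁰/6.022×10²³ = 4.095×10⁻⁴ mol.
Photons absorbed: 0.328 × 4.095×10⁻⁴ = 1.343×10⁻⁴ mol.
Product: Φ × n_abs = 0.23 × 1.343×10⁻⁴ = 3.089×10⁻⁵ mol.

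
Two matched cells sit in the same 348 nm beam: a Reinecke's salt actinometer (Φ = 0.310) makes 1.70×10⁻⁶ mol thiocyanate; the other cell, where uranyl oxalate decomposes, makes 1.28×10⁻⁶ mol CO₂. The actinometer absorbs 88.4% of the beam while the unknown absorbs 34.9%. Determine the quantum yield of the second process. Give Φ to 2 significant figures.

Photons absorbed by the actinometer: 1.70×10⁻⁶ / 0.310 = 5.484×10⁻⁶ mol.
Incident flux: 5.484×10⁻⁶ / 0.884 = 6.204×10⁻⁶ einstein.
Absorbed by unknown: 0.349 × 6.204×10⁻⁶ = 2.165×10⁻⁶ mol.
Φ(unknown) = 1.28×10⁻⁶ / 2.165×10⁻⁶ = 0.59.

Φ = 0.59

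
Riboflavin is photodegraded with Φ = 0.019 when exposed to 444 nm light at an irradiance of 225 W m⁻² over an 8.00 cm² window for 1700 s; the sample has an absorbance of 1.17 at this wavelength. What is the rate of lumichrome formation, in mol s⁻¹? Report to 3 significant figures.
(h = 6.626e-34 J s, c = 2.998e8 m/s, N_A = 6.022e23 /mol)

1.18e-8 mol s⁻¹

Photon energy at 444 nm: hc/λ = (6.626e-34)(2.998e8)/(444e-9) = 4.474e-19 J.
Energy delivered: (225 W m⁻²)(8.00e-4 m²)(1700 s) = 306.0 J.
Photons incident: 306.0 / 4.474e-19 = 6.840e20, i.e. 6.840e20/6.022e23 = 0.001136 mol.
Fraction absorbed: 1 − 10^(−1.17) = 0.9324.
Photons absorbed: 0.9324 × 0.001136 = 0.001059 mol.
Product formed: 0.019 × 0.001059 = 2.012e-5 mol.
Rate: 2.012e-5 / 1700 s = 1.18e-8 mol s⁻¹.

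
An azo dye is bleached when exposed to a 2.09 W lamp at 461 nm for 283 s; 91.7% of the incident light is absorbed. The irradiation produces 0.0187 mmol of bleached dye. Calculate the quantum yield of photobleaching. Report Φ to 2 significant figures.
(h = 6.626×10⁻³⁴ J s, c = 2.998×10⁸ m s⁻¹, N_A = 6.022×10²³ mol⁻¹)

Φ = 0.0089

Product: 0.0187 mmol = 1.87×10⁻⁵ mol.
Photon energy at 461 nm: hc/λ = (6.626×10⁻³⁴)(2.998×10⁸)/(461×10⁻⁹) = 4.309×10⁻¹⁹ J.
Energy delivered: (2.09 W)(283 s) = 591.5 J.
Photons incident: 591.5 / 4.309×10⁻¹⁹ = 1.373×10²¹, i.e. 1.373×10²¹/6.022×10²³ = 0.002280 mol.
Photons absorbed: 0.917 × 0.002280 = 0.002091 mol.
Φ = 1.87×10⁻⁵ mol / 0.002091 mol photons = 0.0089.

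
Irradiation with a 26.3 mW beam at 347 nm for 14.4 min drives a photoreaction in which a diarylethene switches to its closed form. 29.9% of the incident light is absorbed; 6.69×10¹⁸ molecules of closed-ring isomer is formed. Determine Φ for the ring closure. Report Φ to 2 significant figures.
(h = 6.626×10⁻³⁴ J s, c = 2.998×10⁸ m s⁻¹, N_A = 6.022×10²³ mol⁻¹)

Product: 6.69×10¹⁸ / 6.022×10²³ = 1.111×10⁻⁵ mol.
Photon energy at 347 nm: hc/λ = (6.626×10⁻³⁴)(2.998×10⁸)/(347×10⁻⁹) = 5.725×10⁻¹⁹ J.
Energy delivered: (26.3 mW)(864 s) = 22.72 J.
Photons incident: 22.72 / 5.725×10⁻¹⁹ = 3.969×10¹⁹, i.e. 3.969×10¹⁹/6.022×10²³ = 6.591×10⁻⁵ mol.
Photons absorbed: 0.299 × 6.591×10⁻⁵ = 1.971×10⁻⁵ mol.
Φ = 1.111×10⁻⁵ mol / 1.971×10⁻⁵ mol photons = 0.56.

Φ = 0.56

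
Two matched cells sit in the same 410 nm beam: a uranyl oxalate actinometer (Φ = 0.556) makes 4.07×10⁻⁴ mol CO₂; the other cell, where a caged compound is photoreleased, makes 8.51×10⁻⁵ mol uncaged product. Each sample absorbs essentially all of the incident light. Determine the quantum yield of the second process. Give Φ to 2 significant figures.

Photons absorbed by the actinometer: 4.07×10⁻⁴ / 0.556 = 7.320×10⁻⁴ mol.
Φ(unknown) = 8.51×10⁻⁵ / 7.320×10⁻⁴ = 0.12.

Φ = 0.12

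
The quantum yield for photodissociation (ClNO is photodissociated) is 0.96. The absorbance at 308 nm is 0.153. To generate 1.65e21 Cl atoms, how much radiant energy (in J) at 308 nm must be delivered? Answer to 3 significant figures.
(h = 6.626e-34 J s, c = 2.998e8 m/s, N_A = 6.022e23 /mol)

Product: 1.65e21 / 6.022e23 = 0.002740 mol.
Photons that must be absorbed: 0.002740 / 0.96 = 0.002854 mol.
Fraction absorbed: 1 − 10^(−0.153) = 0.2969.
Incident photons needed: 0.002854 / 0.2969 = 0.009613 mol.
Photon energy: hc/λ = 6.450e-19 J; per mole, 3.884e5 J mol⁻¹.
Energy required: 0.009613 × 3.884e5 = 3730 J.

3730 J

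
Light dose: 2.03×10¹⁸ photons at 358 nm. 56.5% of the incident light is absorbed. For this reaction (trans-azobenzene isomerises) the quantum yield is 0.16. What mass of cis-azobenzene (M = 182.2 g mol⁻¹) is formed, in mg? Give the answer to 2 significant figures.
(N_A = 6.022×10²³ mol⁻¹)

0.056 mg

Moles of photons: 2.03×10¹⁸ / 6.022×10²³ = 3.371×10⁻⁶ mol.
Photons absorbed: 0.565 × 3.371×10⁻⁶ = 1.905×10⁻⁶ mol.
Product: Φ × n_abs = 0.16 × 1.905×10⁻⁶ = 3.048×10⁻⁷ mol.
Mass: 3.048×10⁻⁷ × 182.2 = 5.553×10⁻⁵ g = 0.056 mg.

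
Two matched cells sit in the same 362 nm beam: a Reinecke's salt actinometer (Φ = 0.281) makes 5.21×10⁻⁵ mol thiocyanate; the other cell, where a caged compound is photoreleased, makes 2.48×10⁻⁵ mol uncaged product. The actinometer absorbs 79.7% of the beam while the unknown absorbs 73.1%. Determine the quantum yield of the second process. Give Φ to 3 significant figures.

Photons absorbed by the actinometer: 5.21×10⁻⁵ / 0.281 = 1.854×10⁻⁴ mol.
Incident flux: 1.854×10⁻⁴ / 0.797 = 2.326×10⁻⁴ einstein.
Absorbed by unknown: 0.731 × 2.326×10⁻⁴ = 1.700×10⁻⁴ mol.
Φ(unknown) = 2.48×10⁻⁵ / 1.700×10⁻⁴ = 0.146.

Φ = 0.146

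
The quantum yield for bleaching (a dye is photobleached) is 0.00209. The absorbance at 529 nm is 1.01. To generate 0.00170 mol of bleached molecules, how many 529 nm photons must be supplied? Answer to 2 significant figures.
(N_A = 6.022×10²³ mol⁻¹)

Photons that must be absorbed: 0.00170 / 0.00209 = 0.8134 mol.
Fraction absorbed: 1 − 10^(−1.01) = 0.9023.
Incident photons needed: 0.8134 / 0.9023 = 0.9015 mol.
Photon count: 0.9015 × 6.022×10²³ = 5.4×10²³.

5.4×10²³ photons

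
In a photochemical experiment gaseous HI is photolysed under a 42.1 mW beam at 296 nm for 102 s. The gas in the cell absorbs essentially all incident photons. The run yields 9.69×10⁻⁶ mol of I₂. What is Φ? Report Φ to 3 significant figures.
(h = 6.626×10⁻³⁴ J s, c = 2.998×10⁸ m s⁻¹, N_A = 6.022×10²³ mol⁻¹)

Φ = 0.912

Photon energy at 296 nm: hc/λ = (6.626×10⁻³⁴)(2.998×10⁸)/(296×10⁻⁹) = 6.711×10⁻¹⁹ J.
Energy delivered: (42.1 mW)(102 s) = 4.294 J.
Photons incident: 4.294 / 6.711×10⁻¹⁹ = 6.398×10¹⁸, i.e. 6.398×10¹⁸/6.022×10²³ = 1.062×10⁻⁵ mol.
Φ = 9.69×10⁻⁶ mol / 1.062×10⁻⁵ mol photons = 0.912.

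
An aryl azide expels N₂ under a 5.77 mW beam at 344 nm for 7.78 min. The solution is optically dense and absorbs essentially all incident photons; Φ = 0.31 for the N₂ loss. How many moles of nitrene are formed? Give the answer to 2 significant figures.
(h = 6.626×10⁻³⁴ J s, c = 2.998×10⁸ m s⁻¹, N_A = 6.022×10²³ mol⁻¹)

Photon energy at 344 nm: hc/λ = (6.626×10⁻³⁴)(2.998×10⁸)/(344×10⁻⁹) = 5.775×10⁻¹⁹ J.
Energy delivered: (5.77 mW)(466.8 s) = 2.693 J.
Photons incident: 2.693 / 5.775×10⁻¹⁹ = 4.663×10¹⁸, i.e. 4.663×10¹⁸/6.022×10²³ = 7.743×10⁻⁶ mol.
Product: Φ × n_abs = 0.31 × 7.743×10⁻⁶ = 2.400×10⁻⁶ mol.

2.4×10⁻⁶ mol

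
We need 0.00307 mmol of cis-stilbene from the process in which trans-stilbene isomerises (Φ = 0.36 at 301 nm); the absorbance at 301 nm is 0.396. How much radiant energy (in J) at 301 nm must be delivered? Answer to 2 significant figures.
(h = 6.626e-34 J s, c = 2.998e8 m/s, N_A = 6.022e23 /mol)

5.7 J

Product: 0.00307 mmol = 3.07e-6 mol.
Photons that must be absorbed: 3.07e-6 / 0.36 = 8.528e-6 mol.
Fraction absorbed: 1 − 10^(−0.396) = 0.5982.
Incident photons needed: 8.528e-6 / 0.5982 = 1.426e-5 mol.
Photon energy: hc/λ = 6.600e-19 J; per mole, 3.975e5 J mol⁻¹.
Energy required: 1.426e-5 × 3.975e5 = 5.7 J.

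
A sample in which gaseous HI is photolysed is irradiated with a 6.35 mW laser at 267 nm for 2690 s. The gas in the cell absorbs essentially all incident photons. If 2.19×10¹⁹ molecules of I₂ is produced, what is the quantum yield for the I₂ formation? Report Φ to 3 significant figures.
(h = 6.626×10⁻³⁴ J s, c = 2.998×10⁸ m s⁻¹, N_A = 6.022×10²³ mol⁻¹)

Product: 2.19×10¹⁹ / 6.022×10²³ = 3.637×10⁻⁵ mol.
Photon energy at 267 nm: hc/λ = (6.626×10⁻³⁴)(2.998×10⁸)/(267×10⁻⁹) = 7.440×10⁻¹⁹ J.
Energy delivered: (6.35 mW)(2690 s) = 17.08 J.
Photons incident: 17.08 / 7.440×10⁻¹⁹ = 2.296×10¹⁹, i.e. 2.296×10¹⁹/6.022×10²³ = 3.813×10⁻⁵ mol.
Φ = 3.637×10⁻⁵ mol / 3.813×10⁻⁵ mol photons = 0.954.

Φ = 0.954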